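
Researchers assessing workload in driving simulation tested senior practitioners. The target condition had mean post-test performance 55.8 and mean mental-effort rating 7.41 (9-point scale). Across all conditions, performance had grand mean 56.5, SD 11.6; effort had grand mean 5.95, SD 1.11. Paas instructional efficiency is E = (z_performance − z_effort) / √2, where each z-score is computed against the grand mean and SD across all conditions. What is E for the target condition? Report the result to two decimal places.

-0.97

z_performance = (55.8 − 56.5) / 11.6 = -0.7000 / 11.6 = -0.0603.
z_effort = (7.41 − 5.95) / 1.11 = 1.4600 / 1.11 = 1.3153.
z_P − z_E = -0.0603 − 1.3153 = -1.3756.
E = -1.3756 / √2 = -1.3756 / 1.41421 = -0.9727 ≈ -0.97.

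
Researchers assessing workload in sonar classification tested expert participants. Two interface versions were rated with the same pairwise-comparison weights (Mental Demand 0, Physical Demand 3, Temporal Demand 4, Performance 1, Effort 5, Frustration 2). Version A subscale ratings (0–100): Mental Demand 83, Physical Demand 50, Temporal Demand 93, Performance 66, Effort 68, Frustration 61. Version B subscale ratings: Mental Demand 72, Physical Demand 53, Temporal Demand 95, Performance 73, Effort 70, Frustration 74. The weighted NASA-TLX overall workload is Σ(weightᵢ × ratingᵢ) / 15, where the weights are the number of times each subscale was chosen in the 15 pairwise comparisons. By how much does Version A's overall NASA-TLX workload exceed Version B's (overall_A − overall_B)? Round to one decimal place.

Version A weighted sum = 0·83 + 3·50 + 4·93 + 1·66 + 5·68 + 2·61 = 0 + 150 + 372 + 66 + 340 + 122 = 1050; overall_A = 1050/15 = 70.0000.
Version B weighted sum = 0·72 + 3·53 + 4·95 + 1·73 + 5·70 + 2·74 = 0 + 159 + 380 + 73 + 350 + 148 = 1110; overall_B = 1110/15 = 74.0000.
Difference = 70.0000 − 74.0000 = -4.0000 ≈ -4.0.

-4.0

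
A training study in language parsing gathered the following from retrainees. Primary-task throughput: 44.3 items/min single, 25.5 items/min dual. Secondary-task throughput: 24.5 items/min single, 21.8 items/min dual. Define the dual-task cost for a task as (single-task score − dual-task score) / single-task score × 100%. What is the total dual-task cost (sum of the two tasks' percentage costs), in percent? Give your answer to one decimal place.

53.5

Primary cost = (44.3 − 25.5) / 44.3 × 100% = 42.4379%.
Secondary cost = (24.5 − 21.8) / 24.5 × 100% = 11.0204%.
Total = 42.4379% + 11.0204% = 53.4583% ≈ 53.5%.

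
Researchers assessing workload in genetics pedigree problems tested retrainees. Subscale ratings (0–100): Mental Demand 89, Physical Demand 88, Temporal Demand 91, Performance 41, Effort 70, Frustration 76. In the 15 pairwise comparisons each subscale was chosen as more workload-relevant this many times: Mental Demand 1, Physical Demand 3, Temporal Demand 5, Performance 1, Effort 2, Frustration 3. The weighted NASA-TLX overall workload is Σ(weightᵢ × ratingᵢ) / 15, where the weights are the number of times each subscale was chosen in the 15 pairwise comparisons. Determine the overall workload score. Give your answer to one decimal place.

81.1

The tallies are the weights (they sum to 15).
Weighted sum = 1·89 + 3·88 + 5·91 + 1·41 + 2·70 + 3·76
            = 89 + 264 + 455 + 41 + 140 + 228 = 1217.
Overall workload = 1217 / 15 = 81.1333 ≈ 81.1.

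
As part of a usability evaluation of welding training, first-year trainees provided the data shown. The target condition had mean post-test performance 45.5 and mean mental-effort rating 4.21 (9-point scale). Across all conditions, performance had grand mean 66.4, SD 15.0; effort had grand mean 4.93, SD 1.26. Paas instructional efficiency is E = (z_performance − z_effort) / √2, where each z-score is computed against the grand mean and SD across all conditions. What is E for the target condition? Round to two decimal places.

z_performance = (45.5 − 66.4) / 15.0 = -20.9000 / 15.0 = -1.3933.
z_effort = (4.21 − 4.93) / 1.26 = -0.7200 / 1.26 = -0.5714.
z_P − z_E = -1.3933 − (-0.5714) = -0.8219.
E = -0.8219 / √2 = -0.8219 / 1.41421 = -0.5812 ≈ -0.58.

-0.58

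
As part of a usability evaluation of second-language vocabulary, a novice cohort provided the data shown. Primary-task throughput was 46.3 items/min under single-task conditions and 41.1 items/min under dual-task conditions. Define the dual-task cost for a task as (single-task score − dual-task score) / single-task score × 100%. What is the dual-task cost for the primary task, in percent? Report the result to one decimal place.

Cost = (46.3 − 41.1) / 46.3 × 100%
     = 5.2000 / 46.3 × 100% = 11.2311%.
≈ 11.2%.

11.2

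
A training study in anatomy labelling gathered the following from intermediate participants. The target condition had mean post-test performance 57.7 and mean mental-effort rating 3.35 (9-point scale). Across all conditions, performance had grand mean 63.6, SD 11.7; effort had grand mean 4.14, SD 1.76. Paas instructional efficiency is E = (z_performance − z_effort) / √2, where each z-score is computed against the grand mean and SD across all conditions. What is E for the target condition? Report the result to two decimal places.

z_performance = (57.7 − 63.6) / 11.7 = -5.9000 / 11.7 = -0.5043.
z_effort = (3.35 − 4.14) / 1.76 = -0.7900 / 1.76 = -0.4489.
z_P − z_E = -0.5043 − (-0.4489) = -0.0554.
E = -0.0554 / √2 = -0.0554 / 1.41421 = -0.0392 ≈ -0.04.

-0.04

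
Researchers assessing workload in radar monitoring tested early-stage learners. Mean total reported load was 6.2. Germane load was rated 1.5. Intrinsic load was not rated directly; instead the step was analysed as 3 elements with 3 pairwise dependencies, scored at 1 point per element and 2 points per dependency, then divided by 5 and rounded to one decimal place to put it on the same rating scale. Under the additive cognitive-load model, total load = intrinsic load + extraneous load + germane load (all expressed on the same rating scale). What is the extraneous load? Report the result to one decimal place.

Intrinsic (element-interactivity): (3 × 1 + 3 × 2) / 5 = 9 / 5 = 1.8000 → 1.8.
extraneous load = total − intrinsic − germane
             = 6.2 − 1.8 − 1.5 = 2.9.

2.9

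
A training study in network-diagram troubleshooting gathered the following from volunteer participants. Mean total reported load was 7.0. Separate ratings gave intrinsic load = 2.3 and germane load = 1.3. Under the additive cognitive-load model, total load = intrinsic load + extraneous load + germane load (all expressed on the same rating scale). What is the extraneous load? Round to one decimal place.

extraneous load = total − intrinsic − germane
             = 7.0 − 2.3 − 1.3 = 3.4.

3.4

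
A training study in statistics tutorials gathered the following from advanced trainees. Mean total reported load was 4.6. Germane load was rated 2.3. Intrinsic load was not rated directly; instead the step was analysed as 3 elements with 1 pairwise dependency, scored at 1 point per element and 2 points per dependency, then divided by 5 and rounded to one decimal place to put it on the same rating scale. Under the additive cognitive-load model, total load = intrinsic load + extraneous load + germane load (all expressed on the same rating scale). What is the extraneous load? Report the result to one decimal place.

1.3

Intrinsic (element-interactivity): (3 × 1 + 1 × 2) / 5 = 5 / 5 = 1.0000 → 1.0.
extraneous load = total − intrinsic − germane
             = 4.6 − 1.0 − 2.3 = 1.3.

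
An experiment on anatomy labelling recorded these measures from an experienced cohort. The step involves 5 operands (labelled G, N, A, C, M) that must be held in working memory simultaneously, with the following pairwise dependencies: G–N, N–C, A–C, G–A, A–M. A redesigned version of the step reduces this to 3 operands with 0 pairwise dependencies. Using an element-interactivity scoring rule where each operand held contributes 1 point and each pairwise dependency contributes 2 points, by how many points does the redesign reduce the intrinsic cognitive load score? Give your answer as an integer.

12

Original: 5 × 1 + 5 × 2 = 5 + 10 = 15.
Redesigned: 3 × 1 + 0 × 2 = 3 + 0 = 3.
Reduction = 15 − 3 = 12.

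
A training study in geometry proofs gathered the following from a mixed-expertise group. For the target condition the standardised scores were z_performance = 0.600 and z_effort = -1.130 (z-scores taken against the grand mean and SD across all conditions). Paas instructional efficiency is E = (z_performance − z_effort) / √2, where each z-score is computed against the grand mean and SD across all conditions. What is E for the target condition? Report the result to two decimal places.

z_P − z_E = 0.600 − (-1.130) = 1.7300.
E = 1.7300 / √2 = 1.7300 / 1.41421 = 1.2233 ≈ 1.22.

1.22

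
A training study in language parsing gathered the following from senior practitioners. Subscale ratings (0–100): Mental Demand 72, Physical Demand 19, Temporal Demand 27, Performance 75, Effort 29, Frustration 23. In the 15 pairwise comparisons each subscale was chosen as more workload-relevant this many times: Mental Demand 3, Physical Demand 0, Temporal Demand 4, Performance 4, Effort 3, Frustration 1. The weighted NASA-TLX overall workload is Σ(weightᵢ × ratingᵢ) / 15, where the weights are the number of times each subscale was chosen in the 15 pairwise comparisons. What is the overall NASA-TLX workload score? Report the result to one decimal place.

The tallies are the weights (they sum to 15).
Weighted sum = 3·72 + 0·19 + 4·27 + 4·75 + 3·29 + 1·23
            = 216 + 0 + 108 + 300 + 87 + 23 = 734.
Overall workload = 734 / 15 = 48.9333 ≈ 48.9.

48.9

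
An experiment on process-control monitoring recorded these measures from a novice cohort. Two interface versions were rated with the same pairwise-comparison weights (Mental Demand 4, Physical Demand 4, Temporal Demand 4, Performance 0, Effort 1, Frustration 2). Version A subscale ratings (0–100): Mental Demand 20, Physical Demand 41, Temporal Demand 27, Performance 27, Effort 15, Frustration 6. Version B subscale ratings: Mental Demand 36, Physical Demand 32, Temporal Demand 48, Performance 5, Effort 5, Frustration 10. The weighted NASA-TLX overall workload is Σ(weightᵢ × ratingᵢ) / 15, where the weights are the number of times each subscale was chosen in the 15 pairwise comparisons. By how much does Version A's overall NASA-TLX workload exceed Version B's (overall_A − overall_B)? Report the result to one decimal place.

Version A weighted sum = 4·20 + 4·41 + 4·27 + 0·27 + 1·15 + 2·6 = 80 + 164 + 108 + 0 + 15 + 12 = 379; overall_A = 379/15 = 25.2667.
Version B weighted sum = 4·36 + 4·32 + 4·48 + 0·5 + 1·5 + 2·10 = 144 + 128 + 192 + 0 + 5 + 20 = 489; overall_B = 489/15 = 32.6000.
Difference = 25.2667 − 32.6000 = -7.3333 ≈ -7.3.

-7.3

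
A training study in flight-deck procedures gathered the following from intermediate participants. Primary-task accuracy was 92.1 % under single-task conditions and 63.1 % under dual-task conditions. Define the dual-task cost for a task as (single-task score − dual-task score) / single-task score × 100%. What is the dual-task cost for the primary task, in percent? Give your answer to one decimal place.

31.5

Cost = (92.1 − 63.1) / 92.1 × 100%
     = 29.0000 / 92.1 × 100% = 31.4875%.
≈ 31.5%.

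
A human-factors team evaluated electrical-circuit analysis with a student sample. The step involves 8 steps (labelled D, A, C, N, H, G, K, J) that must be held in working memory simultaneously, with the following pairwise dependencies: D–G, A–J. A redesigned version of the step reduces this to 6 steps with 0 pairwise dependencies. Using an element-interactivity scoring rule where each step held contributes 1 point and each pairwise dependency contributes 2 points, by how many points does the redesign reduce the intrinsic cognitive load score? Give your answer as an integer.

Original: 8 × 1 + 2 × 2 = 8 + 4 = 12.
Redesigned: 6 × 1 + 0 × 2 = 6 + 0 = 6.
Reduction = 12 − 6 = 6.

6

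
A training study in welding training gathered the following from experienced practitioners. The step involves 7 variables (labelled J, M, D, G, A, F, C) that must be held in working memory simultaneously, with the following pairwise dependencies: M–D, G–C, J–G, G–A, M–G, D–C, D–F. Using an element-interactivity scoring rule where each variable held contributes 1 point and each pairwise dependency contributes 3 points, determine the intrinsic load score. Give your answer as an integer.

28

Count of variables held simultaneously: 7.
Count of pairwise dependencies listed: 7.
Element contribution: 7 × 1 = 7.
Interaction contribution: 7 × 3 = 21.
Intrinsic load = 7 + 21 = 28.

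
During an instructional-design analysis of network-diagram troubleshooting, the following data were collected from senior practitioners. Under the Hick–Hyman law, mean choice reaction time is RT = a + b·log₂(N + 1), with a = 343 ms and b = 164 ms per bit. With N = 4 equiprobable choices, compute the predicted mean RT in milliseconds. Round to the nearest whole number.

724

log₂(4 + 1) = log₂(5) = 2.3219.
RT = 343 + 164 × 2.3219 = 343 + 380.7916 = 723.7916 ms.
≈ 724 ms.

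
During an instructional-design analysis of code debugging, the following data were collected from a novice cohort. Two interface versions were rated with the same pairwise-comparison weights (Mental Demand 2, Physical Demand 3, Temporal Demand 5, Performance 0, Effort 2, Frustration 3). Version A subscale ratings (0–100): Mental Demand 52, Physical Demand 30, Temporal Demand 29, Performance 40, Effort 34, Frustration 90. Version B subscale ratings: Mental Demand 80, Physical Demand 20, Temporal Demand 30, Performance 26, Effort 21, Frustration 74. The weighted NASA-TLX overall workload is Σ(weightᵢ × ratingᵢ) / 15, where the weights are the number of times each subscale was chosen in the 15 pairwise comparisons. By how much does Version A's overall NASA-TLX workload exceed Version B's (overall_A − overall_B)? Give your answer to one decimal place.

Version A weighted sum = 2·52 + 3·30 + 5·29 + 0·40 + 2·34 + 3·90 = 104 + 90 + 145 + 0 + 68 + 270 = 677; overall_A = 677/15 = 45.1333.
Version B weighted sum = 2·80 + 3·20 + 5·30 + 0·26 + 2·21 + 3·74 = 160 + 60 + 150 + 0 + 42 + 222 = 634; overall_B = 634/15 = 42.2667.
Difference = 45.1333 − 42.2667 = 2.8666 ≈ 2.9.

2.9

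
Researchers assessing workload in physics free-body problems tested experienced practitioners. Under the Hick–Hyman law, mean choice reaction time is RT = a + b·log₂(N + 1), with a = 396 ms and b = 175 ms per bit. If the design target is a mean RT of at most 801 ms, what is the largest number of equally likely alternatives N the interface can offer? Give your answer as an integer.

3

Set 396 + 175·log₂(N + 1) ≤ 801.
log₂(N + 1) ≤ (801 − 396) / 175 = 2.3143.
N + 1 ≤ 2^2.3143 = 4.9736.
N ≤ 3.9736, so the largest integer N is 3.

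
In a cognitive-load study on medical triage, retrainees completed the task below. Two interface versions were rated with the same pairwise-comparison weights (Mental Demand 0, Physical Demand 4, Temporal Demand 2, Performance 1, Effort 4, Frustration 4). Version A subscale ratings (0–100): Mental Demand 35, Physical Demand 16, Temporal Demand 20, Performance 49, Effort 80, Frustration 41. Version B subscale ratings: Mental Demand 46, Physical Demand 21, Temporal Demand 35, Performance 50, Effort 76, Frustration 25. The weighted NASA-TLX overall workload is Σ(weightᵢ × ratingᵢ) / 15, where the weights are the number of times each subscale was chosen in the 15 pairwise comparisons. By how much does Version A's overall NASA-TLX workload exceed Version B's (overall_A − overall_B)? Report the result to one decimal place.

1.9

Version A weighted sum = 0·35 + 4·16 + 2·20 + 1·49 + 4·80 + 4·41 = 0 + 64 + 40 + 49 + 320 + 164 = 637; overall_A = 637/15 = 42.4667.
Version B weighted sum = 0·46 + 4·21 + 2·35 + 1·50 + 4·76 + 4·25 = 0 + 84 + 70 + 50 + 304 + 100 = 608; overall_B = 608/15 = 40.5333.
Difference = 42.4667 − 40.5333 = 1.9334 ≈ 1.9.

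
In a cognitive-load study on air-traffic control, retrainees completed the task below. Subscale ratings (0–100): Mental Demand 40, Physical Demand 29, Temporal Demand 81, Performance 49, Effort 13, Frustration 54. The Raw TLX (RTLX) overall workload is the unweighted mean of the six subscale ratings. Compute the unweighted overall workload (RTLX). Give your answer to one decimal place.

Sum of ratings = 40 + 29 + 81 + 49 + 13 + 54 = 266.
RTLX = 266 / 6 = 44.3333 ≈ 44.3.

44.3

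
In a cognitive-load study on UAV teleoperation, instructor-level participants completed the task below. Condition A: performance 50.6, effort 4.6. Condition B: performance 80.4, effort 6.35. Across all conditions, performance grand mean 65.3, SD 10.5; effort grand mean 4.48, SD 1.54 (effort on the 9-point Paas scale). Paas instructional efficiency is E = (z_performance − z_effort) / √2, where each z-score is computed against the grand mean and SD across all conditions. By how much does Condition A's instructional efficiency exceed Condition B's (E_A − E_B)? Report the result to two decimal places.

Condition A: z_P = (50.6 − 65.3)/10.5 = -1.4000; z_E = (4.6 − 4.48)/1.54 = 0.0779; E_A = (-1.4000 − 0.0779)/√2 = -1.0450.
Condition B: z_P = (80.4 − 65.3)/10.5 = 1.4381; z_E = (6.35 − 4.48)/1.54 = 1.2143; E_B = (1.4381 − 1.2143)/√2 = 0.1583.
E_A − E_B = -1.0450 − 0.1583 = -1.2033 ≈ -1.20.

-1.20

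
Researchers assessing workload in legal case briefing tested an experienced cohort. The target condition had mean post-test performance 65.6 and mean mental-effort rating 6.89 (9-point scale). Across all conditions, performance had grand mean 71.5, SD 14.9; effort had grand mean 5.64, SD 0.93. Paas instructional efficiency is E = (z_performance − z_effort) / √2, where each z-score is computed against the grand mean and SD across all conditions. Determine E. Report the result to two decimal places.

-1.23

z_performance = (65.6 − 71.5) / 14.9 = -5.9000 / 14.9 = -0.3960.
z_effort = (6.89 − 5.64) / 0.93 = 1.2500 / 0.93 = 1.3441.
z_P − z_E = -0.3960 − 1.3441 = -1.7401.
E = -1.7401 / √2 = -1.7401 / 1.41421 = -1.2304 ≈ -1.23.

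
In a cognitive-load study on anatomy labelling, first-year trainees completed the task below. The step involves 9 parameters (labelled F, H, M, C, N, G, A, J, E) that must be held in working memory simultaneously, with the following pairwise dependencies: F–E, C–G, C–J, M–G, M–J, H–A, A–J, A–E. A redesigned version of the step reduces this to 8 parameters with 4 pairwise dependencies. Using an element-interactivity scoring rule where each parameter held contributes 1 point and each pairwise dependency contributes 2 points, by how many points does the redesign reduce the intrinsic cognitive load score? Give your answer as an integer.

Original: 9 × 1 + 8 × 2 = 9 + 16 = 25.
Redesigned: 8 × 1 + 4 × 2 = 8 + 8 = 16.
Reduction = 25 − 16 = 9.

9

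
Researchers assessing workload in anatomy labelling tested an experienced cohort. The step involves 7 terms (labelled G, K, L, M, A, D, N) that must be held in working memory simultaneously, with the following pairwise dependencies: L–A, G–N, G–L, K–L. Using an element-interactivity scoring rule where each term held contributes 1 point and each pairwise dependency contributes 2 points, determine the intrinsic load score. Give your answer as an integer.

Count of terms held simultaneously: 7.
Count of pairwise dependencies listed: 4.
Element contribution: 7 × 1 = 7.
Interaction contribution: 4 × 2 = 8.
Intrinsic load = 7 + 8 = 15.

15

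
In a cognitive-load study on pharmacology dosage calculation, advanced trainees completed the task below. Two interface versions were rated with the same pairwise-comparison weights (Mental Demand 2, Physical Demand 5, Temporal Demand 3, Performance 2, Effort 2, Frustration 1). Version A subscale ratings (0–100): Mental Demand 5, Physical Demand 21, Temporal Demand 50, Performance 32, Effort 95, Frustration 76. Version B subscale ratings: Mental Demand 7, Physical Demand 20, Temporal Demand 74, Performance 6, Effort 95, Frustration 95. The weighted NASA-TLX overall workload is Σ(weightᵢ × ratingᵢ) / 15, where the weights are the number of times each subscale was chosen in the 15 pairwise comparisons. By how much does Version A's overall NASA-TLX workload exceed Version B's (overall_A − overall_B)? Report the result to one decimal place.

-2.5

Version A weighted sum = 2·5 + 5·21 + 3·50 + 2·32 + 2·95 + 1·76 = 10 + 105 + 150 + 64 + 190 + 76 = 595; overall_A = 595/15 = 39.6667.
Version B weighted sum = 2·7 + 5·20 + 3·74 + 2·6 + 2·95 + 1·95 = 14 + 100 + 222 + 12 + 190 + 95 = 633; overall_B = 633/15 = 42.2000.
Difference = 39.6667 − 42.2000 = -2.5333 ≈ -2.5.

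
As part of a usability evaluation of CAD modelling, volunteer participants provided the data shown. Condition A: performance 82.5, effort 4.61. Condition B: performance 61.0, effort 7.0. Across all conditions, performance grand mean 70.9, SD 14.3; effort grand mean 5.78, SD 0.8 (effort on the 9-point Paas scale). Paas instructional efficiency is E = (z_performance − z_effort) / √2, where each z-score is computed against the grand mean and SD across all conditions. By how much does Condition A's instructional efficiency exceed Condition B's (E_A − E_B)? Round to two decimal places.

Condition A: z_P = (82.5 − 70.9)/14.3 = 0.8112; z_E = (4.61 − 5.78)/0.8 = -1.4625; E_A = (0.8112 − (-1.4625))/√2 = 1.6077.
Condition B: z_P = (61.0 − 70.9)/14.3 = -0.6923; z_E = (7.0 − 5.78)/0.8 = 1.5250; E_B = (-0.6923 − 1.5250)/√2 = -1.5679.
E_A − E_B = 1.6077 − (-1.5679) = 3.1756 ≈ 3.18.

3.18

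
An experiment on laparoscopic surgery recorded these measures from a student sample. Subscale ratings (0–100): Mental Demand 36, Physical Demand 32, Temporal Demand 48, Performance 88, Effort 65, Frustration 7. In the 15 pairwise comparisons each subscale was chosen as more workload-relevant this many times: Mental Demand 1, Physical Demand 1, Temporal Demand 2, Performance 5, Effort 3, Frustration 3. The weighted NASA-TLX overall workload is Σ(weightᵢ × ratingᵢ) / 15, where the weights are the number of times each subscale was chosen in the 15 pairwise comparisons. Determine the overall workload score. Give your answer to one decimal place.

54.7

The tallies are the weights (they sum to 15).
Weighted sum = 1·36 + 1·32 + 2·48 + 5·88 + 3·65 + 3·7
            = 36 + 32 + 96 + 440 + 195 + 21 = 820.
Overall workload = 820 / 15 = 54.6667 ≈ 54.7.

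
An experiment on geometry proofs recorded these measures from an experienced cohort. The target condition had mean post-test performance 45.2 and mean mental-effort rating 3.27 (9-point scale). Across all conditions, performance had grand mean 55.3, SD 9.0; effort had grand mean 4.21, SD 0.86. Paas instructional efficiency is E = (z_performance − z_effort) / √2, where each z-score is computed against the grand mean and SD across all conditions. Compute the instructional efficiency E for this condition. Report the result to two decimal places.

-0.02

z_performance = (45.2 − 55.3) / 9.0 = -10.1000 / 9.0 = -1.1222.
z_effort = (3.27 − 4.21) / 0.86 = -0.9400 / 0.86 = -1.0930.
z_P − z_E = -1.1222 − (-1.0930) = -0.0292.
E = -0.0292 / √2 = -0.0292 / 1.41421 = -0.0206 ≈ -0.02.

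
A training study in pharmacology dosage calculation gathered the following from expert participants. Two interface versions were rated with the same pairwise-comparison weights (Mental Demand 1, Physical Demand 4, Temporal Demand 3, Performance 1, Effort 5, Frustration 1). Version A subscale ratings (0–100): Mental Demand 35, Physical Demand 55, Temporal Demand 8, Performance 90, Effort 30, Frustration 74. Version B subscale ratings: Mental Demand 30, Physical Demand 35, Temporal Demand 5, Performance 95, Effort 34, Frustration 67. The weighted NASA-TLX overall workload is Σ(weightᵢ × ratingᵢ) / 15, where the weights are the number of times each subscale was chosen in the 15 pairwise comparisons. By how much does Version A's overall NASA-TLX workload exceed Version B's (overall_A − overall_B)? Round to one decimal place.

5.1

Version A weighted sum = 1·35 + 4·55 + 3·8 + 1·90 + 5·30 + 1·74 = 35 + 220 + 24 + 90 + 150 + 74 = 593; overall_A = 593/15 = 39.5333.
Version B weighted sum = 1·30 + 4·35 + 3·5 + 1·95 + 5·34 + 1·67 = 30 + 140 + 15 + 95 + 170 + 67 = 517; overall_B = 517/15 = 34.4667.
Difference = 39.5333 − 34.4667 = 5.0666 ≈ 5.1.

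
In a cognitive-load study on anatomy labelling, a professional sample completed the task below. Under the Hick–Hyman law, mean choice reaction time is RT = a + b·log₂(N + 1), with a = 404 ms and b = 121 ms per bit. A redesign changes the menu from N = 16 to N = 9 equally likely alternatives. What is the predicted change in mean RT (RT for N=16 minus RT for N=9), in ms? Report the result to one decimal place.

92.6

RT(16) = 404 + 121·log₂(17) = 404 + 121·4.0875 = 898.5875 ms.
RT(9) = 404 + 121·log₂(10) = 404 + 121·3.3219 = 805.9499 ms.
Difference = 898.5875 − 805.9499 = 92.6376 ≈ 92.6 ms.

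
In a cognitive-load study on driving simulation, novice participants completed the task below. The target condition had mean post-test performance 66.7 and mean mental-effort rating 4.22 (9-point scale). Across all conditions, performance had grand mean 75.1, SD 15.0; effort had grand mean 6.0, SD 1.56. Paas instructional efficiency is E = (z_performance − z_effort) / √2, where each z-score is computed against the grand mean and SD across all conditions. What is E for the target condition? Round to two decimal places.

z_performance = (66.7 − 75.1) / 15.0 = -8.4000 / 15.0 = -0.5600.
z_effort = (4.22 − 6.0) / 1.56 = -1.7800 / 1.56 = -1.1410.
z_P − z_E = -0.5600 − (-1.1410) = 0.5810.
E = 0.5810 / √2 = 0.5810 / 1.41421 = 0.4108 ≈ 0.41.

0.41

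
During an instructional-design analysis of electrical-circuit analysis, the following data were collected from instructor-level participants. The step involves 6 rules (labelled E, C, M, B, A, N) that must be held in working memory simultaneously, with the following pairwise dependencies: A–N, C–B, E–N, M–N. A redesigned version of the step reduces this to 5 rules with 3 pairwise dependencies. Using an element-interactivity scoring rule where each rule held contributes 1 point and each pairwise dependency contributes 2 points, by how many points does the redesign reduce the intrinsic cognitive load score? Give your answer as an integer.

Original: 6 × 1 + 4 × 2 = 6 + 8 = 14.
Redesigned: 5 × 1 + 3 × 2 = 5 + 6 = 11.
Reduction = 14 − 11 = 3.

3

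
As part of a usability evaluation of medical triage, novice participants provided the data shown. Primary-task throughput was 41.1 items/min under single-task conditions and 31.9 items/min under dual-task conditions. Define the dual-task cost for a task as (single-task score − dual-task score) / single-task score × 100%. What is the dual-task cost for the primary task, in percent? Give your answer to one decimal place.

Cost = (41.1 − 31.9) / 41.1 × 100%
     = 9.2000 / 41.1 × 100% = 22.3844%.
≈ 22.4%.

22.4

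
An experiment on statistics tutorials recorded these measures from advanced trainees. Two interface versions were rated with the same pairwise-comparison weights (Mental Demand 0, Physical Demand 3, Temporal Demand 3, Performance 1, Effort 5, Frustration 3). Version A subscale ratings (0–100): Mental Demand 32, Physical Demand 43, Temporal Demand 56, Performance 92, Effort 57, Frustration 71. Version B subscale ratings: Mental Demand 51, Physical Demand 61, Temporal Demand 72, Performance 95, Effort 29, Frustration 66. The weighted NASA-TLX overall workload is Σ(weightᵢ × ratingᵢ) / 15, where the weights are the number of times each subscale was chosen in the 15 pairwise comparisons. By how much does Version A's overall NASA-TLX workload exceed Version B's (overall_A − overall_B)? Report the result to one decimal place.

Version A weighted sum = 0·32 + 3·43 + 3·56 + 1·92 + 5·57 + 3·71 = 0 + 129 + 168 + 92 + 285 + 213 = 887; overall_A = 887/15 = 59.1333.
Version B weighted sum = 0·51 + 3·61 + 3·72 + 1·95 + 5·29 + 3·66 = 0 + 183 + 216 + 95 + 145 + 198 = 837; overall_B = 837/15 = 55.8000.
Difference = 59.1333 − 55.8000 = 3.3333 ≈ 3.3.

3.3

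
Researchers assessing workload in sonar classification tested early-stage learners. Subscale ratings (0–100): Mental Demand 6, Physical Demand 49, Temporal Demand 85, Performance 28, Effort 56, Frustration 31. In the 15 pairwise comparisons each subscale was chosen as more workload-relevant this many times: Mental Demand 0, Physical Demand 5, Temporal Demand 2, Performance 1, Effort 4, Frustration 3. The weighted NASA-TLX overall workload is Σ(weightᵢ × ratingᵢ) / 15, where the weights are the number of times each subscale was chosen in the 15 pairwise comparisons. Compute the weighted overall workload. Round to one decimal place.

The tallies are the weights (they sum to 15).
Weighted sum = 0·6 + 5·49 + 2·85 + 1·28 + 4·56 + 3·31
            = 0 + 245 + 170 + 28 + 224 + 93 = 760.
Overall workload = 760 / 15 = 50.6667 ≈ 50.7.

50.7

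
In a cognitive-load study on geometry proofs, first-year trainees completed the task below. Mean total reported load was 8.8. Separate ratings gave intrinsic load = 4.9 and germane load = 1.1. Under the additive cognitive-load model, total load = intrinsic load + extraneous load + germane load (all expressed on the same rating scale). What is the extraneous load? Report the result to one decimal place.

2.8

extraneous load = total − intrinsic − germane
             = 8.8 − 4.9 − 1.1 = 2.8.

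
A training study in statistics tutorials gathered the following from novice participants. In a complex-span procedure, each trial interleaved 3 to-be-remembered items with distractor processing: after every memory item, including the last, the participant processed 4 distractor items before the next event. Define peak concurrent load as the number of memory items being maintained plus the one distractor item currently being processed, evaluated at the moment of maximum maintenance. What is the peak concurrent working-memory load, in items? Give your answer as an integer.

Maintenance is greatest during the distractor(s) after memory item 3: all 3 memory items are being held.
One distractor item is concurrently being processed.
Peak concurrent load = 3 + 1 = 4 items.

4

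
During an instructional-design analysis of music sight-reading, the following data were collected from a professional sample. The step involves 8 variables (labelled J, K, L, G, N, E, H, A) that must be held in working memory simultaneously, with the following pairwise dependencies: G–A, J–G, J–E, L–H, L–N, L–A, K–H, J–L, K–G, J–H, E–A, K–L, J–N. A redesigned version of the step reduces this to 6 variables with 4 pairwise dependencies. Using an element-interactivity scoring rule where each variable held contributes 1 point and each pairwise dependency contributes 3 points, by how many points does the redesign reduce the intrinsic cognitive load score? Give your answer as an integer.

Original: 8 × 1 + 13 × 3 = 8 + 39 = 47.
Redesigned: 6 × 1 + 4 × 3 = 6 + 12 = 18.
Reduction = 47 − 18 = 29.

29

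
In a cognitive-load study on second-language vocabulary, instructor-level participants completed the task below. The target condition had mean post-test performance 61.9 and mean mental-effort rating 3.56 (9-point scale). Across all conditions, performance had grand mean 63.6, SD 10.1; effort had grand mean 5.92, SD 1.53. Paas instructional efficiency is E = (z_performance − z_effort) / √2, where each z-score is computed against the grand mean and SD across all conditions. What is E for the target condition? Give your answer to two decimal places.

z_performance = (61.9 − 63.6) / 10.1 = -1.7000 / 10.1 = -0.1683.
z_effort = (3.56 − 5.92) / 1.53 = -2.3600 / 1.53 = -1.5425.
z_P − z_E = -0.1683 − (-1.5425) = 1.3742.
E = 1.3742 / √2 = 1.3742 / 1.41421 = 0.9717 ≈ 0.97.

0.97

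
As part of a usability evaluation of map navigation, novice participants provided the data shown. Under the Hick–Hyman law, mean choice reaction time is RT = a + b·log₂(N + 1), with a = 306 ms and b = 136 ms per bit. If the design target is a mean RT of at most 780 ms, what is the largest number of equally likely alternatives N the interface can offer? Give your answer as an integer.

10

Set 306 + 136·log₂(N + 1) ≤ 780.
log₂(N + 1) ≤ (780 − 306) / 136 = 3.4853.
N + 1 ≤ 2^3.4853 = 11.1990.
N ≤ 10.1990, so the largest integer N is 10.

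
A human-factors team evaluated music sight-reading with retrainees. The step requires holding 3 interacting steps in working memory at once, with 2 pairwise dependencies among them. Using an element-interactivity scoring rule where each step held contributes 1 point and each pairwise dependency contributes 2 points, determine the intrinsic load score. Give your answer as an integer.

Element contribution: 3 × 1 = 3.
Interaction contribution: 2 × 2 = 4.
Intrinsic load = 3 + 4 = 7.

7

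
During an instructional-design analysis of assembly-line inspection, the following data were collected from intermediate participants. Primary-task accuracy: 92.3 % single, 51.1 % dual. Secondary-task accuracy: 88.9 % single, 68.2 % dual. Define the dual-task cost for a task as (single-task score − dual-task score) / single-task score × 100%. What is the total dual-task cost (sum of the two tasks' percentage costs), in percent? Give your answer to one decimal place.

67.9

Primary cost = (92.3 − 51.1) / 92.3 × 100% = 44.6371%.
Secondary cost = (88.9 − 68.2) / 88.9 × 100% = 23.2846%.
Total = 44.6371% + 23.2846% = 67.9217% ≈ 67.9%.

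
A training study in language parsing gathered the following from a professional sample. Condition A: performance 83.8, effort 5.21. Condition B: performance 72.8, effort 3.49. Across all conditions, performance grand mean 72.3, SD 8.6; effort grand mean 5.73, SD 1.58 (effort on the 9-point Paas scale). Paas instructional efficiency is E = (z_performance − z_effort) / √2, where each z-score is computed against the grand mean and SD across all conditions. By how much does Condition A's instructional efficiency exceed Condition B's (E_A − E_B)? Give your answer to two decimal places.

Condition A: z_P = (83.8 − 72.3)/8.6 = 1.3372; z_E = (5.21 − 5.73)/1.58 = -0.3291; E_A = (1.3372 − (-0.3291))/√2 = 1.1783.
Condition B: z_P = (72.8 − 72.3)/8.6 = 0.0581; z_E = (3.49 − 5.73)/1.58 = -1.4177; E_B = (0.0581 − (-1.4177))/√2 = 1.0435.
E_A − E_B = 1.1783 − 1.0435 = 0.1348 ≈ 0.13.

0.13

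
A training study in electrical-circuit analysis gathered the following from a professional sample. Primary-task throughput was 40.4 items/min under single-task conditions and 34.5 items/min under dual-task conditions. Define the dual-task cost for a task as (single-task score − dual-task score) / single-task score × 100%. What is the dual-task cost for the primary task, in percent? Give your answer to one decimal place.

Cost = (40.4 − 34.5) / 40.4 × 100%
     = 5.9000 / 40.4 × 100% = 14.6040%.
≈ 14.6%.

14.6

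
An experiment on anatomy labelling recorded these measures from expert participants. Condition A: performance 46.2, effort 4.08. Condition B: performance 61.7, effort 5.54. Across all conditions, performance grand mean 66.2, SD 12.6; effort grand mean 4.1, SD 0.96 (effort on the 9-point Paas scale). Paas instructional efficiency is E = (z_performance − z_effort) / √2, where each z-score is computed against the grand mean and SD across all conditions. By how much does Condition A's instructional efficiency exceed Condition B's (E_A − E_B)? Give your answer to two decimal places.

0.21

Condition A: z_P = (46.2 − 66.2)/12.6 = -1.5873; z_E = (4.08 − 4.1)/0.96 = -0.0208; E_A = (-1.5873 − (-0.0208))/√2 = -1.1077.
Condition B: z_P = (61.7 − 66.2)/12.6 = -0.3571; z_E = (5.54 − 4.1)/0.96 = 1.5000; E_B = (-0.3571 − 1.5000)/√2 = -1.3132.
E_A − E_B = -1.1077 − (-1.3132) = 0.2055 ≈ 0.21.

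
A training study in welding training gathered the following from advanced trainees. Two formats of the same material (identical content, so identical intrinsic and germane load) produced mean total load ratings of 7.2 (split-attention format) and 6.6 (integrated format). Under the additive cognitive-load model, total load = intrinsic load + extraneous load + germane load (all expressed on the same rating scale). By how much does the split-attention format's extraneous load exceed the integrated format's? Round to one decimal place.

Intrinsic and germane load are equal across formats, so the difference in total load equals the difference in extraneous load.
Extraneous-load difference = 7.2 − 6.6 = 0.6.

0.6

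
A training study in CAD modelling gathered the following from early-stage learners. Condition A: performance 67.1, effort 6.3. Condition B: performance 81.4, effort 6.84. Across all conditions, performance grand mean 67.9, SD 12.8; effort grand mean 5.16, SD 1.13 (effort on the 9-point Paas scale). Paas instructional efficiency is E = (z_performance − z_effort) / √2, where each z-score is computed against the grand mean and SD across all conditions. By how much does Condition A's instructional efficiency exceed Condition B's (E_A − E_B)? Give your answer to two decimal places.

Condition A: z_P = (67.1 − 67.9)/12.8 = -0.0625; z_E = (6.3 − 5.16)/1.13 = 1.0088; E_A = (-0.0625 − 1.0088)/√2 = -0.7575.
Condition B: z_P = (81.4 − 67.9)/12.8 = 1.0547; z_E = (6.84 − 5.16)/1.13 = 1.4867; E_B = (1.0547 − 1.4867)/√2 = -0.3055.
E_A − E_B = -0.7575 − (-0.3055) = -0.4520 ≈ -0.45.

-0.45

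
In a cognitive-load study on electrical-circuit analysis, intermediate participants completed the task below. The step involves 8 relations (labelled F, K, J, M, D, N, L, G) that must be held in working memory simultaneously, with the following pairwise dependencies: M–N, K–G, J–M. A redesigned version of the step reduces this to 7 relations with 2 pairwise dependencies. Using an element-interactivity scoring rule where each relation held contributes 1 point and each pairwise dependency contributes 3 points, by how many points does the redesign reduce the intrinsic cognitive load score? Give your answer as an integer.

4

Original: 8 × 1 + 3 × 3 = 8 + 9 = 17.
Redesigned: 7 × 1 + 2 × 3 = 7 + 6 = 13.
Reduction = 17 − 13 = 4.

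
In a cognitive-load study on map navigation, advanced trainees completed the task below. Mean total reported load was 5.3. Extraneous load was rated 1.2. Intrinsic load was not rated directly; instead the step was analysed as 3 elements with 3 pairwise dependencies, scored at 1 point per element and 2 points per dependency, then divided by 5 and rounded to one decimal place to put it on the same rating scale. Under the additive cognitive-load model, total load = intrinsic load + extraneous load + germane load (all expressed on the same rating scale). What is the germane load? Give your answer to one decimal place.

2.3

Intrinsic (element-interactivity): (3 × 1 + 3 × 2) / 5 = 9 / 5 = 1.8000 → 1.8.
germane load = total − intrinsic − extraneous
             = 5.3 − 1.8 − 1.2 = 2.3.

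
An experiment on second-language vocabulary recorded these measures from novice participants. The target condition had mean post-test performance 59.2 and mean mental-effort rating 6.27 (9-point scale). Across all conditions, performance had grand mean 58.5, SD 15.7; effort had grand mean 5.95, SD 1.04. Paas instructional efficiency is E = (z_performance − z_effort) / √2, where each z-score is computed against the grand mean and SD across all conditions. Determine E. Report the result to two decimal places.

z_performance = (59.2 − 58.5) / 15.7 = 0.7000 / 15.7 = 0.0446.
z_effort = (6.27 − 5.95) / 1.04 = 0.3200 / 1.04 = 0.3077.
z_P − z_E = 0.0446 − 0.3077 = -0.2631.
E = -0.2631 / √2 = -0.2631 / 1.41421 = -0.1860 ≈ -0.19.

-0.19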